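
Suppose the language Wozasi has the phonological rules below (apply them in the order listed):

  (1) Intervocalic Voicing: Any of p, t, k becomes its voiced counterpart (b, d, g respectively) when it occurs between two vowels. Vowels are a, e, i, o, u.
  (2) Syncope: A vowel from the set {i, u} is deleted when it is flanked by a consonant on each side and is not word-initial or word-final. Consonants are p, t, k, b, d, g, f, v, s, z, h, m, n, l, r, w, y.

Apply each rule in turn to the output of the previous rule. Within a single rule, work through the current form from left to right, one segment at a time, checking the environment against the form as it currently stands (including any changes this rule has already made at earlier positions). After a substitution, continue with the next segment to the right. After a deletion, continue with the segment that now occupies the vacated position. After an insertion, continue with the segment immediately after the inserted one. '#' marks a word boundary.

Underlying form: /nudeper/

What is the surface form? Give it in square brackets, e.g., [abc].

(1) Intervocalic Voicing: [nudeper] → [nudeber]
(2) Syncope: [nudeber] → [ndeber]

[ndeber]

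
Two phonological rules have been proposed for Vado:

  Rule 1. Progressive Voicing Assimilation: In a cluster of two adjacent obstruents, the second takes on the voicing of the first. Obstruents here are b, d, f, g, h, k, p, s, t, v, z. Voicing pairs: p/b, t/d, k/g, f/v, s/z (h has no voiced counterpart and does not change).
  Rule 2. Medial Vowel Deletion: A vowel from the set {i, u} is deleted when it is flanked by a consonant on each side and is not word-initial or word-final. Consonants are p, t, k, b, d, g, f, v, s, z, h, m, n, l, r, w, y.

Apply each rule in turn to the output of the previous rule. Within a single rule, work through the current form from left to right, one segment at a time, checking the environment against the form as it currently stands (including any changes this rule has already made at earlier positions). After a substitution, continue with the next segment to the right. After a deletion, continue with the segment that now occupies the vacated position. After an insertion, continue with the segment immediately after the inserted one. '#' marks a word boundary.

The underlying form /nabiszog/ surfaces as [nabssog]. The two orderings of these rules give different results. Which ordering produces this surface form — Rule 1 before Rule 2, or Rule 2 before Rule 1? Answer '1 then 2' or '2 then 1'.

1 then 2

Order 1 then 2:
  1 Progressive Voicing Assimilation: [nabiszog] → [nabissog]
  2 Medial Vowel Deletion: [nabissog] → [nabssog]
  result: [nabssog]
Order 2 then 1:
  2 Medial Vowel Deletion: [nabiszog] → [nabszog]
  1 Progressive Voicing Assimilation: [nabszog] → [nabzzog]
  result: [nabzzog]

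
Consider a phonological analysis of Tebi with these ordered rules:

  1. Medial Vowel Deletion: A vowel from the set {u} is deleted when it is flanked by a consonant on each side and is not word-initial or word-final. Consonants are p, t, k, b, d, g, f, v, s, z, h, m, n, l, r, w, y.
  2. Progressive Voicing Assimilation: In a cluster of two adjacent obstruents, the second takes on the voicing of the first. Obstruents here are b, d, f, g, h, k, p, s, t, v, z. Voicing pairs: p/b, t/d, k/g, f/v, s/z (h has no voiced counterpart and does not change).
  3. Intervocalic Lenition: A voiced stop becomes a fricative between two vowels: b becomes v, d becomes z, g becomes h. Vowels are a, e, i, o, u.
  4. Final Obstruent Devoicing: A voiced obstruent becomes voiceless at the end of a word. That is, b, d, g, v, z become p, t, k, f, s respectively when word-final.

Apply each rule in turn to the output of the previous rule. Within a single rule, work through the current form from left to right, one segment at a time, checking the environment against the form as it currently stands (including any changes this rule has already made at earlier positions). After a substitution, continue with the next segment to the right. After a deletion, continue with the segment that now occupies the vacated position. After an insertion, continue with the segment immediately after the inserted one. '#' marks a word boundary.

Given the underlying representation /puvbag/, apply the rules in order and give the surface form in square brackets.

1 Medial Vowel Deletion: [puvbag] → [pvbag]
2 Progressive Voicing Assimilation: [pvbag] → [pfpag]
3 Intervocalic Lenition: no change — [pfpag]
4 Final Obstruent Devoicing: [pfpag] → [pfpak]

[pfpak]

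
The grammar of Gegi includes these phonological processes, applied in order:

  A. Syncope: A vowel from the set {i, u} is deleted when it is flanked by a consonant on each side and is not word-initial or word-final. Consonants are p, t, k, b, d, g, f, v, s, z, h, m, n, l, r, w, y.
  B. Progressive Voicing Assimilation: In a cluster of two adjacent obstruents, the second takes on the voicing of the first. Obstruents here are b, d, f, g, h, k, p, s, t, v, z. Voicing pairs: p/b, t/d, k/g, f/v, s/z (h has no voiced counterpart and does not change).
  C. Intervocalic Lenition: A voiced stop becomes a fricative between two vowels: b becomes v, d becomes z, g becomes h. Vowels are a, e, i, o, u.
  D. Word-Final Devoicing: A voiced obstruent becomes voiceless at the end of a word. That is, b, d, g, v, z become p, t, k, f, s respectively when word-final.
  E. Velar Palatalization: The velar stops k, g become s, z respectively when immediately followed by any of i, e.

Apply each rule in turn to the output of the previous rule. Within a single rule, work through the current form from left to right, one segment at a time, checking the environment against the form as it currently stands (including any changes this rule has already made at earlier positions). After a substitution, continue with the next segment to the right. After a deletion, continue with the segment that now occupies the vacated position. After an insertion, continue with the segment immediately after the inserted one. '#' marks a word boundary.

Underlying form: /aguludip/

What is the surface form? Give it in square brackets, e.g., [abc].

[agldp]

A Syncope: [aguludip] → [agldp]
B Progressive Voicing Assimilation: [agldp] → [agldb]
C Intervocalic Lenition: no change — [agldb]
D Word-Final Devoicing: [agldb] → [agldp]
E Velar Palatalization: no change — [agldp]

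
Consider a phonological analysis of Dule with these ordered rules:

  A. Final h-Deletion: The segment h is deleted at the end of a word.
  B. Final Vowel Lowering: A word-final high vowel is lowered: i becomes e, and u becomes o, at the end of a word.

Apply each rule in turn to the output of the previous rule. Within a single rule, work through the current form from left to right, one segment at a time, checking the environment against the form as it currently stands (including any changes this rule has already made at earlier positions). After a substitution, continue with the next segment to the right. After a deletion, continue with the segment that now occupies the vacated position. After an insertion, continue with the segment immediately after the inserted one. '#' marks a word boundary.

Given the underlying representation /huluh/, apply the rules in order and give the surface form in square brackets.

A Final h-Deletion: [huluh] → [hulu]
B Final Vowel Lowering: [hulu] → [hulo]

[hulo]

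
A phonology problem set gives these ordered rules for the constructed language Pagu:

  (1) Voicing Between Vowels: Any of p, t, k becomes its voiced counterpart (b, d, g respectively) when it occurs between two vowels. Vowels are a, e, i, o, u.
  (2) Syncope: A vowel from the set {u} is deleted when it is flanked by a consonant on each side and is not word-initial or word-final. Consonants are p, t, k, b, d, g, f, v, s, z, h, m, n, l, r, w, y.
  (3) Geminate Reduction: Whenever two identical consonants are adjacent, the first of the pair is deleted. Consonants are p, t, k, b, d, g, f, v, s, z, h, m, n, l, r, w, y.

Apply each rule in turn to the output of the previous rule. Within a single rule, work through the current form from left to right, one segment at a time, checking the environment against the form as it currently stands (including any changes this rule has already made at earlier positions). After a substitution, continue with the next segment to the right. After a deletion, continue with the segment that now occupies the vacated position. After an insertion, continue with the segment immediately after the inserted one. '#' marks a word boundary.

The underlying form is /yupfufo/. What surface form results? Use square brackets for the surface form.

(1) Voicing Between Vowels: no change — [yupfufo]
(2) Syncope: [yupfufo] → [ypffo]
(3) Geminate Reduction: [ypffo] → [ypfo]

[ypfo]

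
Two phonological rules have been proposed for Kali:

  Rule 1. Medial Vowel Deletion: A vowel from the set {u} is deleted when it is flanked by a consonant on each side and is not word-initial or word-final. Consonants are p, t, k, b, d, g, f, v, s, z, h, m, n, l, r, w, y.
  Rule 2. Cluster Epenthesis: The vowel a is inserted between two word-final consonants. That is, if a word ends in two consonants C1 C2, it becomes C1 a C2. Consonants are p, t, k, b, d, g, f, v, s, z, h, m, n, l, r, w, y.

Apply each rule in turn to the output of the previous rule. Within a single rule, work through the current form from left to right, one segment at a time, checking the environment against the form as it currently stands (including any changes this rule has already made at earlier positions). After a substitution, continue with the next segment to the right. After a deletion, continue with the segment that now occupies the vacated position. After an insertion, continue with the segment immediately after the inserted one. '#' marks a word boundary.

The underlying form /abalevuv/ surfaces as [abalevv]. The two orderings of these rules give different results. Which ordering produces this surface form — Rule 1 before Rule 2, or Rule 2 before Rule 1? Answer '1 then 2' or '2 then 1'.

Order 1 then 2:
  1 Medial Vowel Deletion: [abalevuv] → [abalevv]
  2 Cluster Epenthesis: [abalevv] → [abalevav]
  result: [abalevav]
Order 2 then 1:
  2 Cluster Epenthesis: no change — [abalevuv]
  1 Medial Vowel Deletion: [abalevuv] → [abalevv]
  result: [abalevv]

2 then 1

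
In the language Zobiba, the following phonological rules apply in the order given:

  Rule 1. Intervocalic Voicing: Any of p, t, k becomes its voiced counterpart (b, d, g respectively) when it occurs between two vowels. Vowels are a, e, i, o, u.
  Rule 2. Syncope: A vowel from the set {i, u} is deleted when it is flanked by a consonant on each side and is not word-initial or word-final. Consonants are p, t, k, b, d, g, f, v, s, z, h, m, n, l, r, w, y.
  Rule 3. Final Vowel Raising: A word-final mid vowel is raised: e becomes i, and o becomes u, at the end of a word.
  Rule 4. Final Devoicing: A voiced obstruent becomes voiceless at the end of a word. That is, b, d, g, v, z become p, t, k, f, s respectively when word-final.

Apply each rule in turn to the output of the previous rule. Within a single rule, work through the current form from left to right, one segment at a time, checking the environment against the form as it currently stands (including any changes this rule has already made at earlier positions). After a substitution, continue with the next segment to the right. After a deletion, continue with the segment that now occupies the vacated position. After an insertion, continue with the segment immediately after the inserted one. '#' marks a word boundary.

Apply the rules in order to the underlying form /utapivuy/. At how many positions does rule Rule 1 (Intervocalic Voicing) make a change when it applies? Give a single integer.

Rule 1 Intervocalic Voicing: [utapivuy] → [udabivuy]
Rule 2 Syncope: [udabivuy] → [udabvy]
Rule 3 Final Vowel Raising: no change — [udabvy]
Rule 4 Final Devoicing: no change — [udabvy]
Rule Rule 1 changed 2 position(s).

2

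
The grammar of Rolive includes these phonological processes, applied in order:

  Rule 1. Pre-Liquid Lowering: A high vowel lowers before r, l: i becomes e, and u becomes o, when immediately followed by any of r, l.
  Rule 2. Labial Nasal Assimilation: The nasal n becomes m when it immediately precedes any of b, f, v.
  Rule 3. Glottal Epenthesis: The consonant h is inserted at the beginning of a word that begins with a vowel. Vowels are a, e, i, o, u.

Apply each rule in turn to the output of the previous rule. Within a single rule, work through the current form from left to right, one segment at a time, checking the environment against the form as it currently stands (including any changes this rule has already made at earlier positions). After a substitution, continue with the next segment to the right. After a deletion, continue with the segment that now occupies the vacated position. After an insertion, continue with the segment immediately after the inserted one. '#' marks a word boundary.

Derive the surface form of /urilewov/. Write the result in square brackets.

[horelewov]

Rule 1 Pre-Liquid Lowering: [urilewov] → [orelewov]
Rule 2 Labial Nasal Assimilation: no change — [orelewov]
Rule 3 Glottal Epenthesis: [orelewov] → [horelewov]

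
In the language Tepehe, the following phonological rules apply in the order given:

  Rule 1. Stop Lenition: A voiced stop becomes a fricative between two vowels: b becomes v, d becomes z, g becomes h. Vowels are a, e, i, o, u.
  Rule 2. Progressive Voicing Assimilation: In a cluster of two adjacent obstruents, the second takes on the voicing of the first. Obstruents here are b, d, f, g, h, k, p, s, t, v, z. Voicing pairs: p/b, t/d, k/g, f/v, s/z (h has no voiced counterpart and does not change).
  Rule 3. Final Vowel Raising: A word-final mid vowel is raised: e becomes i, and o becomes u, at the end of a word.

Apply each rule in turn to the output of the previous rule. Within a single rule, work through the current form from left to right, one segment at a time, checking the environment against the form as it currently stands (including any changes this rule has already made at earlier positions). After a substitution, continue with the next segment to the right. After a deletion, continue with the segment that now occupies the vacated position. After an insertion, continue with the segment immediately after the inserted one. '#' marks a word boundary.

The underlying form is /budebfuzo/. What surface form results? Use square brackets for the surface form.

Rule 1 Stop Lenition: [budebfuzo] → [buzebfuzo]
Rule 2 Progressive Voicing Assimilation: [buzebfuzo] → [buzebvuzo]
Rule 3 Final Vowel Raising: [buzebvuzo] → [buzebvuzu]

[buzebvuzu]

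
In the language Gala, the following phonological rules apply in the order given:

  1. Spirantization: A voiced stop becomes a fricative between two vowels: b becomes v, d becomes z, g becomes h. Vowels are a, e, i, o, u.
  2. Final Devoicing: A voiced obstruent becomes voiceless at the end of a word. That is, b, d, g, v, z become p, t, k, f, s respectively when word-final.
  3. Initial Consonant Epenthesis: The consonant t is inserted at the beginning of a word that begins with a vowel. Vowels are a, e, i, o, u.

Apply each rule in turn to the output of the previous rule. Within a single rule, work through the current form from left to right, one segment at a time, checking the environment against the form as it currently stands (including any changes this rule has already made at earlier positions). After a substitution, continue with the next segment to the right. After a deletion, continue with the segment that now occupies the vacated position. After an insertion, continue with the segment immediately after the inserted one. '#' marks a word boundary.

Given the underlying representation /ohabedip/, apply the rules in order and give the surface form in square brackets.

1 Spirantization: [ohabedip] → [ohavezip]
2 Final Devoicing: no change — [ohavezip]
3 Initial Consonant Epenthesis: [ohavezip] → [tohavezip]

[tohavezip]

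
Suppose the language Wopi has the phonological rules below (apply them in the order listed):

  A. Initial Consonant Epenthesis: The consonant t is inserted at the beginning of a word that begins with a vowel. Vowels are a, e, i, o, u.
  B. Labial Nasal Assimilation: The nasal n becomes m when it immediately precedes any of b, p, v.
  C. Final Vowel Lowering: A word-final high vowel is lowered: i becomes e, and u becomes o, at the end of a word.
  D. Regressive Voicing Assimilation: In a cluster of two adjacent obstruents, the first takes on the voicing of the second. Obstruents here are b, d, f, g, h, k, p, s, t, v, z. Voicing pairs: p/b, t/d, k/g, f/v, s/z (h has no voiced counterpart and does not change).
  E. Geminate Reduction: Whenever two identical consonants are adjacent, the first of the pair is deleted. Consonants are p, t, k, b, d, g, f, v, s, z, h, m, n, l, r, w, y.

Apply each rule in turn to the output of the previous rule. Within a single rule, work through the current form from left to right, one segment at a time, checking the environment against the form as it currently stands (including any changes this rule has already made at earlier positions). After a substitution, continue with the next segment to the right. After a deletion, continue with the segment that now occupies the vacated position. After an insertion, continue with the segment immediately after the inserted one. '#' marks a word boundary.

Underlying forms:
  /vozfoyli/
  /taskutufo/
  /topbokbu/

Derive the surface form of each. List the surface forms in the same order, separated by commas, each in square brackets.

/vozfoyli/:
  A Initial Consonant Epenthesis: no change — [vozfoyli]
  B Labial Nasal Assimilation: no change — [vozfoyli]
  C Final Vowel Lowering: [vozfoyli] → [vozfoyle]
  D Regressive Voicing Assimilation: [vozfoyle] → [vosfoyle]
  E Geminate Reduction: no change — [vosfoyle]
/taskutufo/:
  A Initial Consonant Epenthesis: no change — [taskutufo]
  B Labial Nasal Assimilation: no change — [taskutufo]
  C Final Vowel Lowering: no change — [taskutufo]
  D Regressive Voicing Assimilation: no change — [taskutufo]
  E Geminate Reduction: no change — [taskutufo]
/topbokbu/:
  A Initial Consonant Epenthesis: no change — [topbokbu]
  B Labial Nasal Assimilation: no change — [topbokbu]
  C Final Vowel Lowering: [topbokbu] → [topbokbo]
  D Regressive Voicing Assimilation: [topbokbo] → [tobbogbo]
  E Geminate Reduction: [tobbogbo] → [tobogbo]

[vosfoyle], [taskutufo], [tobogbo]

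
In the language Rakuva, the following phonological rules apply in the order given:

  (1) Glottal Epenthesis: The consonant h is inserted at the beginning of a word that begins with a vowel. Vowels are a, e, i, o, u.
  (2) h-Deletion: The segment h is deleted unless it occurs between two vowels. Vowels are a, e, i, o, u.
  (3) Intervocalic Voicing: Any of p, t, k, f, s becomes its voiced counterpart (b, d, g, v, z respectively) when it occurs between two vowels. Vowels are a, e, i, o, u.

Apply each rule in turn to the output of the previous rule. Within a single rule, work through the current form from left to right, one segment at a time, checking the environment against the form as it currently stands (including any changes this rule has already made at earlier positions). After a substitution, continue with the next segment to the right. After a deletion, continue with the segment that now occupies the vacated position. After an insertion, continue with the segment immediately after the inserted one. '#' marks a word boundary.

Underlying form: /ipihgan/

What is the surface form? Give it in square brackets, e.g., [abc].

[ibigan]

(1) Glottal Epenthesis: [ipihgan] → [hipihgan]
(2) h-Deletion: [hipihgan] → [ipigan]
(3) Intervocalic Voicing: [ipigan] → [ibigan]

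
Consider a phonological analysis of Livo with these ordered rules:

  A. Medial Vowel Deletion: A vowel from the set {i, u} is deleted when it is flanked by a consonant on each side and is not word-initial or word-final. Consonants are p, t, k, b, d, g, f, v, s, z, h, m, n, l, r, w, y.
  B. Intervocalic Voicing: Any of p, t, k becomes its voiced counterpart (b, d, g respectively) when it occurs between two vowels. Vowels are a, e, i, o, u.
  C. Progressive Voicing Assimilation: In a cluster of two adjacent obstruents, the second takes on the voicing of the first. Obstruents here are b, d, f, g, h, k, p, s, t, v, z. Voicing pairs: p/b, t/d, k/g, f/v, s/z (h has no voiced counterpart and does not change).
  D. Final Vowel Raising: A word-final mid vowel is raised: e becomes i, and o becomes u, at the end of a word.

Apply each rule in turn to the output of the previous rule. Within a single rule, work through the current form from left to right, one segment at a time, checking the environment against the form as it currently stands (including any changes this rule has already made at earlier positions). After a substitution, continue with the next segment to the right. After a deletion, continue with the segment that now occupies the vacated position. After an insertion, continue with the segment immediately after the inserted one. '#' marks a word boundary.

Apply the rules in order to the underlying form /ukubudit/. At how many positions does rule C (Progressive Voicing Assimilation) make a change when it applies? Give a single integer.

A Medial Vowel Deletion: [ukubudit] → [ukbdt]
B Intervocalic Voicing: no change — [ukbdt]
C Progressive Voicing Assimilation: [ukbdt] → [ukptt]
D Final Vowel Raising: no change — [ukptt]
Rule C changed 2 position(s).

2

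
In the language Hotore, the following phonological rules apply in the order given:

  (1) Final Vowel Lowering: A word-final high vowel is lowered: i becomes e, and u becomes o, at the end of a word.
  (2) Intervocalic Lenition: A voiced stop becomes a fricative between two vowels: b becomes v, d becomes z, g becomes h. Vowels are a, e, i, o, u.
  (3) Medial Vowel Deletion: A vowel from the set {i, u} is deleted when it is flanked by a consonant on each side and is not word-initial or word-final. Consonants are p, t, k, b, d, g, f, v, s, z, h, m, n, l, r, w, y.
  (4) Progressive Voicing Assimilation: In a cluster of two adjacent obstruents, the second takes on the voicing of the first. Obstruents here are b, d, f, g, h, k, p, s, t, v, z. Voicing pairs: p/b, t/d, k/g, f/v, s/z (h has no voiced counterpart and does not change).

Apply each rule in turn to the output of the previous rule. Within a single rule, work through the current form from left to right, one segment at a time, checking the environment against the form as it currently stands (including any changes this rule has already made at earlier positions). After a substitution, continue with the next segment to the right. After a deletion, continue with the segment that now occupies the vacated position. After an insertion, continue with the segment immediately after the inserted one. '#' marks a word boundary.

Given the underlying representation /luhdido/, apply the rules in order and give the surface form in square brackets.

[lhtso]

(1) Final Vowel Lowering: no change — [luhdido]
(2) Intervocalic Lenition: [luhdido] → [luhdizo]
(3) Medial Vowel Deletion: [luhdizo] → [lhdzo]
(4) Progressive Voicing Assimilation: [lhdzo] → [lhtso]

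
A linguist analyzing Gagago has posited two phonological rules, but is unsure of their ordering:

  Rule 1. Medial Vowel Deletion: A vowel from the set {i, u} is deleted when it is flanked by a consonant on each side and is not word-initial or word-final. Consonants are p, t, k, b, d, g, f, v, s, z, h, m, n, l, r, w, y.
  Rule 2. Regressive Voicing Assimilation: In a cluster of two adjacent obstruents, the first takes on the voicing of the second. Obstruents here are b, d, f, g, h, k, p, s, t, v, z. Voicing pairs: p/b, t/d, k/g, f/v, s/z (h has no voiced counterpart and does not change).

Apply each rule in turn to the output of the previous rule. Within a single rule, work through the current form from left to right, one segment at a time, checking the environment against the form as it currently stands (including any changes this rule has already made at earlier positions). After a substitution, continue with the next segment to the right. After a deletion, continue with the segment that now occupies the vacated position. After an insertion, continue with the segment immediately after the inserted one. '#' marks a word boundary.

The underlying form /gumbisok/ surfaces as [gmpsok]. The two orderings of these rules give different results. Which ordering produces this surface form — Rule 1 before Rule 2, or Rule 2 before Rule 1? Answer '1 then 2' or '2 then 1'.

1 then 2

Order 1 then 2:
  1 Medial Vowel Deletion: [gumbisok] → [gmbsok]
  2 Regressive Voicing Assimilation: [gmbsok] → [gmpsok]
  result: [gmpsok]
Order 2 then 1:
  2 Regressive Voicing Assimilation: no change — [gumbisok]
  1 Medial Vowel Deletion: [gumbisok] → [gmbsok]
  result: [gmbsok]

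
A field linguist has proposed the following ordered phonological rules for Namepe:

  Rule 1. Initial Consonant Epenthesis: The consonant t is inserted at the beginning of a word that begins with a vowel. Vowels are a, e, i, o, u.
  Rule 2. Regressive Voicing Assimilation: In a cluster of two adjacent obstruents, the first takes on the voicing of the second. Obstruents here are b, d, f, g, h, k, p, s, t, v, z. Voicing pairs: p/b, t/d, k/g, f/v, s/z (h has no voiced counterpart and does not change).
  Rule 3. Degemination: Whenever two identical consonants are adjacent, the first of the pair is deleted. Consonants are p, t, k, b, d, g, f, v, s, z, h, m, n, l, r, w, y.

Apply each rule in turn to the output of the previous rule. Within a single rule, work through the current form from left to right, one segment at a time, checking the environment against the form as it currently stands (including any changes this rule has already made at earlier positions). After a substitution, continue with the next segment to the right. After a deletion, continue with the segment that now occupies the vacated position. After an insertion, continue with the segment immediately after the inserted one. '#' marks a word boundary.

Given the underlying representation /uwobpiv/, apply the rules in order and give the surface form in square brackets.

Rule 1 Initial Consonant Epenthesis: [uwobpiv] → [tuwobpiv]
Rule 2 Regressive Voicing Assimilation: [tuwobpiv] → [tuwoppiv]
Rule 3 Degemination: [tuwoppiv] → [tuwopiv]

[tuwopiv]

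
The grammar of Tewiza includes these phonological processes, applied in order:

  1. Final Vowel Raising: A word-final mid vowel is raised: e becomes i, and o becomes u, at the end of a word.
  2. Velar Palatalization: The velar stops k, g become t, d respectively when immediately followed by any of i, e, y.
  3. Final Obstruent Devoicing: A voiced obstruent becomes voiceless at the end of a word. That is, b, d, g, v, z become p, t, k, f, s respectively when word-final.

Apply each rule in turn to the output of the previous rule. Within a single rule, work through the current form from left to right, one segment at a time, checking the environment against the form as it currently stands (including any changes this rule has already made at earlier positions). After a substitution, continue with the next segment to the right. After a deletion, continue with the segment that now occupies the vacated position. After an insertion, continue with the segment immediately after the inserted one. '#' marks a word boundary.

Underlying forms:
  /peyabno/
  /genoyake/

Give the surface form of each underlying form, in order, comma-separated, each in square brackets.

[peyabnu], [denoyati]

/peyabno/:
  1 Final Vowel Raising: [peyabno] → [peyabnu]
  2 Velar Palatalization: no change — [peyabnu]
  3 Final Obstruent Devoicing: no change — [peyabnu]
/genoyake/:
  1 Final Vowel Raising: [genoyake] → [genoyaki]
  2 Velar Palatalization: [genoyaki] → [denoyati]
  3 Final Obstruent Devoicing: no change — [denoyati]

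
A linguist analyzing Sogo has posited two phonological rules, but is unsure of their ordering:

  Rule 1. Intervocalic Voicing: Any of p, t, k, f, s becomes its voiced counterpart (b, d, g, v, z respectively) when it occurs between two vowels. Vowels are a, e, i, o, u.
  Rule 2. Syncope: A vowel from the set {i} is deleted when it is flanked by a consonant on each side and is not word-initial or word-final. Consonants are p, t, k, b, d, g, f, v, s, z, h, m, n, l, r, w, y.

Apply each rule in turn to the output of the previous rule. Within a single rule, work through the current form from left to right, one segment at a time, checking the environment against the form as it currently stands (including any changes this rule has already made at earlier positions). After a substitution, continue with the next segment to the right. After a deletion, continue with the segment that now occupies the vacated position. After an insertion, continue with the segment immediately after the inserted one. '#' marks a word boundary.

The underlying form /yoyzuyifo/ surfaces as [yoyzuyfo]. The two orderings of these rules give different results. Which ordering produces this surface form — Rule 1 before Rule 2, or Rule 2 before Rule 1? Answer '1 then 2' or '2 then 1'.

2 then 1

Order 1 then 2:
  1 Intervocalic Voicing: [yoyzuyifo] → [yoyzuyivo]
  2 Syncope: [yoyzuyivo] → [yoyzuyvo]
  result: [yoyzuyvo]
Order 2 then 1:
  2 Syncope: [yoyzuyifo] → [yoyzuyfo]
  1 Intervocalic Voicing: no change — [yoyzuyfo]
  result: [yoyzuyfo]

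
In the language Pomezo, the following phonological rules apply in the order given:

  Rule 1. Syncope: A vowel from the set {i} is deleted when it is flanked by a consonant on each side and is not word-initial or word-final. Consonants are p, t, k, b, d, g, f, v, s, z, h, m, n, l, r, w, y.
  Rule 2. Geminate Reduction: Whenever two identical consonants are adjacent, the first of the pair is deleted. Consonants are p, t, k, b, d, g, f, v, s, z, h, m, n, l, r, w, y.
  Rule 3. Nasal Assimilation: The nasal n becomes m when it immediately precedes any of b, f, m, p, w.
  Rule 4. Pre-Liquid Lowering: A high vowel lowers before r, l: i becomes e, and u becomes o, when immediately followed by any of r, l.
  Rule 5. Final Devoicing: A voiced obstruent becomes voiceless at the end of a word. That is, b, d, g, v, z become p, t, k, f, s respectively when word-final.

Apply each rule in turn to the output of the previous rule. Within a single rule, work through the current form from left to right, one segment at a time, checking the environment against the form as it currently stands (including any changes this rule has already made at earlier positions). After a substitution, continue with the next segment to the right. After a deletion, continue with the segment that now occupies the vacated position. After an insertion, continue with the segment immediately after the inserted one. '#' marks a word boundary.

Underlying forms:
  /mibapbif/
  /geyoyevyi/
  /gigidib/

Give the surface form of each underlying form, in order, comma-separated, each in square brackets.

/mibapbif/:
  Rule 1 Syncope: [mibapbif] → [mbapbf]
  Rule 2 Geminate Reduction: no change — [mbapbf]
  Rule 3 Nasal Assimilation: no change — [mbapbf]
  Rule 4 Pre-Liquid Lowering: no change — [mbapbf]
  Rule 5 Final Devoicing: no change — [mbapbf]
/geyoyevyi/:
  Rule 1 Syncope: no change — [geyoyevyi]
  Rule 2 Geminate Reduction: no change — [geyoyevyi]
  Rule 3 Nasal Assimilation: no change — [geyoyevyi]
  Rule 4 Pre-Liquid Lowering: no change — [geyoyevyi]
  Rule 5 Final Devoicing: no change — [geyoyevyi]
/gigidib/:
  Rule 1 Syncope: [gigidib] → [ggdb]
  Rule 2 Geminate Reduction: [ggdb] → [gdb]
  Rule 3 Nasal Assimilation: no change — [gdb]
  Rule 4 Pre-Liquid Lowering: no change — [gdb]
  Rule 5 Final Devoicing: [gdb] → [gdp]

[mbapbf], [geyoyevyi], [gdp]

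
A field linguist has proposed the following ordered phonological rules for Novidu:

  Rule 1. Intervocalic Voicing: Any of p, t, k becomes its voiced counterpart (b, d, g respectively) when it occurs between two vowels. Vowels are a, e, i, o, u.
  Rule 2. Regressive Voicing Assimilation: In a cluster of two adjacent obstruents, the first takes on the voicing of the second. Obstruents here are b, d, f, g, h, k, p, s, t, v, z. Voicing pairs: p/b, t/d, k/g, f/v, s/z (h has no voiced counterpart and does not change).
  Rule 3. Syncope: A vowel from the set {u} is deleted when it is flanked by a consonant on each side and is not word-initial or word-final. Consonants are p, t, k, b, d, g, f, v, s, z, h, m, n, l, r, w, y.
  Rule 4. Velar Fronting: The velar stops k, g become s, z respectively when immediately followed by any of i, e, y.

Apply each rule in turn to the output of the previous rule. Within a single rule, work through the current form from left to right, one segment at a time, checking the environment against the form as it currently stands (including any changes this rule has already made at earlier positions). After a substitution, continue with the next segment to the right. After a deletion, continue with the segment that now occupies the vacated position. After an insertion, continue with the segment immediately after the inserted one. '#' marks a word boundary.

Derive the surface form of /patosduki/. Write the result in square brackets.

Rule 1 Intervocalic Voicing: [patosduki] → [padosdugi]
Rule 2 Regressive Voicing Assimilation: [padosdugi] → [padozdugi]
Rule 3 Syncope: [padozdugi] → [padozdgi]
Rule 4 Velar Fronting: [padozdgi] → [padozdzi]

[padozdzi]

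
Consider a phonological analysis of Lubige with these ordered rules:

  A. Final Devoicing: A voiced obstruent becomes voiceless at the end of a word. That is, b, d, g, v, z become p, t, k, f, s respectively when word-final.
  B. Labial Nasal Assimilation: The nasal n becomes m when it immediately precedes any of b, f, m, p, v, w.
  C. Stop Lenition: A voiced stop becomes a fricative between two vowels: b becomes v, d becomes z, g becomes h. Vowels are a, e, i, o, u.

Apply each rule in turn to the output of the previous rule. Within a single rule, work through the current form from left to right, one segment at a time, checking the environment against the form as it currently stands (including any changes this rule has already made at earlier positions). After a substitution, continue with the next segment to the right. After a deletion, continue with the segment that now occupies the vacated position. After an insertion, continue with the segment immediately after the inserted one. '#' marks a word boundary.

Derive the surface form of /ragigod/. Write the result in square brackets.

[rahihot]

A Final Devoicing: [ragigod] → [ragigot]
B Labial Nasal Assimilation: no change — [ragigot]
C Stop Lenition: [ragigot] → [rahihot]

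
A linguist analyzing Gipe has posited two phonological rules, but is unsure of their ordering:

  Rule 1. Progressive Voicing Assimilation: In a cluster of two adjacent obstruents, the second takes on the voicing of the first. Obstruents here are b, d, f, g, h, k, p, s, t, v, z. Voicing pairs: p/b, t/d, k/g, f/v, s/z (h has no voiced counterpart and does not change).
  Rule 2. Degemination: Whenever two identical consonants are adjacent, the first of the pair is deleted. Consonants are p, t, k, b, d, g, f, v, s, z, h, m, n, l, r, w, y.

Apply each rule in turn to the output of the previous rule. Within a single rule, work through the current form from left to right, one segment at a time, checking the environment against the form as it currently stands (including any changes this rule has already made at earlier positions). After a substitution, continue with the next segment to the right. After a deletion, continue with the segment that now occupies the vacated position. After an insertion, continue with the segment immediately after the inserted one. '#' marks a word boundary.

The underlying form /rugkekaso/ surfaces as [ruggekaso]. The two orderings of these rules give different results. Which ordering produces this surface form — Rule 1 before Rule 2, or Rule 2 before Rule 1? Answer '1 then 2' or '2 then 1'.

Order 1 then 2:
  1 Progressive Voicing Assimilation: [rugkekaso] → [ruggekaso]
  2 Degemination: [ruggekaso] → [rugekaso]
  result: [rugekaso]
Order 2 then 1:
  2 Degemination: no change — [rugkekaso]
  1 Progressive Voicing Assimilation: [rugkekaso] → [ruggekaso]
  result: [ruggekaso]

2 then 1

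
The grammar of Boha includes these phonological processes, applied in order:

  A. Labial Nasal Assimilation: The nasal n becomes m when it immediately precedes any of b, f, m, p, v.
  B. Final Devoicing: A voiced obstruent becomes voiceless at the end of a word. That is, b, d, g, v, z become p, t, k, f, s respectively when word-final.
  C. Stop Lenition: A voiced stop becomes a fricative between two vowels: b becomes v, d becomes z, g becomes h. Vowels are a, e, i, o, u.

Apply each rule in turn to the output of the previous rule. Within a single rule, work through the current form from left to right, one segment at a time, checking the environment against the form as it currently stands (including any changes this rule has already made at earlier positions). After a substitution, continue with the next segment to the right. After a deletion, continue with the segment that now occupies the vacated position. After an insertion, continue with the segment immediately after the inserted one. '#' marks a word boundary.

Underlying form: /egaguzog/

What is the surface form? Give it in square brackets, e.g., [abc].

[ehahuzok]

A Labial Nasal Assimilation: no change — [egaguzog]
B Final Devoicing: [egaguzog] → [egaguzok]
C Stop Lenition: [egaguzok] → [ehahuzok]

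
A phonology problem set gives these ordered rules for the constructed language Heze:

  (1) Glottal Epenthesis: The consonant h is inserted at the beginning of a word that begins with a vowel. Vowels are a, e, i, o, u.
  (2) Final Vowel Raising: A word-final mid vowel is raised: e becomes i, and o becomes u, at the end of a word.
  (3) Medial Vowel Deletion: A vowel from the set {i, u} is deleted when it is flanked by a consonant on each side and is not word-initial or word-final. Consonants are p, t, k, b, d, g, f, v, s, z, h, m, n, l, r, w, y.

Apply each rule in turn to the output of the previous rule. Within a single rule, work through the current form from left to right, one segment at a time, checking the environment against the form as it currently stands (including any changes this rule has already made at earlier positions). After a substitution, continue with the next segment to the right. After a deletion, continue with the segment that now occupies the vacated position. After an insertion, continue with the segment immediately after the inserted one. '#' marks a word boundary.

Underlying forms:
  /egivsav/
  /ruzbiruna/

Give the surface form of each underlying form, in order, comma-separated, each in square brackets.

/egivsav/:
  (1) Glottal Epenthesis: [egivsav] → [hegivsav]
  (2) Final Vowel Raising: no change — [hegivsav]
  (3) Medial Vowel Deletion: [hegivsav] → [hegvsav]
/ruzbiruna/:
  (1) Glottal Epenthesis: no change — [ruzbiruna]
  (2) Final Vowel Raising: no change — [ruzbiruna]
  (3) Medial Vowel Deletion: [ruzbiruna] → [rzbrna]

[hegvsav], [rzbrna]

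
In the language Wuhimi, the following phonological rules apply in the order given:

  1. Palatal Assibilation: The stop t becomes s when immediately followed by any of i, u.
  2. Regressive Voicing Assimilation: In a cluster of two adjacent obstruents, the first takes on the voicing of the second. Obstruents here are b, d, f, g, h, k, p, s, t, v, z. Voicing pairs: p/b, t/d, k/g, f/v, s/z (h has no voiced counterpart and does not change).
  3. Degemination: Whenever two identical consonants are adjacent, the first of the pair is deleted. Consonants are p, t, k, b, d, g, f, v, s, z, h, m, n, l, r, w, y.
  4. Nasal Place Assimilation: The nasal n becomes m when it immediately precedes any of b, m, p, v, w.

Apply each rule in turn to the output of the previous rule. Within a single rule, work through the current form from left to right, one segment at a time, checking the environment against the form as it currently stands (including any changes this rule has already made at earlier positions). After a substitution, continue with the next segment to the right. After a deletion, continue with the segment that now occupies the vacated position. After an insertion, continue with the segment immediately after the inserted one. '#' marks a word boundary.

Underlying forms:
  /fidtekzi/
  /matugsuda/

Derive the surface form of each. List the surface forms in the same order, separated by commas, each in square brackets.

[fitegzi], [masuksuda]

/fidtekzi/:
  1 Palatal Assibilation: no change — [fidtekzi]
  2 Regressive Voicing Assimilation: [fidtekzi] → [fittegzi]
  3 Degemination: [fittegzi] → [fitegzi]
  4 Nasal Place Assimilation: no change — [fitegzi]
/matugsuda/:
  1 Palatal Assibilation: [matugsuda] → [masugsuda]
  2 Regressive Voicing Assimilation: [masugsuda] → [masuksuda]
  3 Degemination: no change — [masuksuda]
  4 Nasal Place Assimilation: no change — [masuksuda]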